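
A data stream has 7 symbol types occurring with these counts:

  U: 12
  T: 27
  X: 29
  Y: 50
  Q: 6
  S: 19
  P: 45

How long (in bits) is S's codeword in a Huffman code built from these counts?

Build the tree from the bottom:
Q(6) + U(12) → 18
18 + S(19) → 37
T(27) + X(29) → 56
37 + P(45) → 82
Y(50) + 56 → 106
82 + 106 → 188
S's leaf is at depth 3, giving a 3-bit codeword.

3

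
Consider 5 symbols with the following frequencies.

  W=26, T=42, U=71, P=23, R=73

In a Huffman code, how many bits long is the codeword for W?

Repeatedly merge the two smallest:
merge P(23) and W(26): 49
merge T(42) and 49: 91
merge U(71) and R(73): 144
merge 91 and 144: 235
W's leaf is at depth 3, giving a 3-bit codeword.

3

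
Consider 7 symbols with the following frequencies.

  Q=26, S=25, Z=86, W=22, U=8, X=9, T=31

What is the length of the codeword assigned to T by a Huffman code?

Repeatedly merge the two smallest:
merge U(8) and X(9): 17
merge 17 and W(22): 39
merge S(25) and Q(26): 51
merge T(31) and 39: 70
merge 51 and 70: 121
merge Z(86) and 121: 207
T's leaf is at depth 3, giving a 3-bit codeword.

3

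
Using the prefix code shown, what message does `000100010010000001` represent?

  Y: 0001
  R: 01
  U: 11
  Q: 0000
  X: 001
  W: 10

Read left to right; each codeword is recognised as soon as it completes (prefix code):
  0001→Y | 0001→Y | 001→X | 0000→Q | 001→X
Decoded message: YYXQX

YYXQX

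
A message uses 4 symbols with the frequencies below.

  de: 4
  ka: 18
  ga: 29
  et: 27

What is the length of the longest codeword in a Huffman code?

Merge the two lowest-weight nodes at each step:
de(4) + ka(18) → 22
22 + et(27) → 49
ga(29) + 49 → 78
Maximum depth reached is 3.

3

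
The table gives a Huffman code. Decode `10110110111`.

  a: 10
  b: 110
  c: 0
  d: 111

Read left to right; each codeword is recognised as soon as it completes (prefix code):
  10→a | 110→b | 110→b | 111→d
Decoded message: abbd

abbd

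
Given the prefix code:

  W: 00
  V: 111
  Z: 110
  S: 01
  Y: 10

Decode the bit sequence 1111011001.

VYZS

Read left to right; each codeword is recognised as soon as it completes (prefix code):
  111→V | 10→Y | 110→Z | 01→S
Decoded message: VYZS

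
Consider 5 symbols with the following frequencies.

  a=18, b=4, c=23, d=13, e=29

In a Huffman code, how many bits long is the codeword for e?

2

Huffman merges, smallest pair first:
b(4) + d(13) → 17
17 + a(18) → 35
c(23) + e(29) → 52
35 + 52 → 87
e's leaf is at depth 2, giving a 2-bit codeword.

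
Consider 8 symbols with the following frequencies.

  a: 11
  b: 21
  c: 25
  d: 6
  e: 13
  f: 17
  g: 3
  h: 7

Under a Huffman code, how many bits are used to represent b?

2

Build the tree from the bottom:
combine g(3), d(6) → 9
combine h(7), 9 → 16
combine a(11), e(13) → 24
combine 16, f(17) → 33
combine b(21), 24 → 45
combine c(25), 33 → 58
combine 45, 58 → 103
b's leaf is at depth 2, giving a 2-bit codeword.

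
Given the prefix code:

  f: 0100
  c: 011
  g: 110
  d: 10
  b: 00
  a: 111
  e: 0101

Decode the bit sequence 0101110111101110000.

egadabb

Read left to right; each codeword is recognised as soon as it completes (prefix code):
  0101→e | 110→g | 111→a | 10→d | 111→a | 00→b | 00→b
Decoded message: egadabb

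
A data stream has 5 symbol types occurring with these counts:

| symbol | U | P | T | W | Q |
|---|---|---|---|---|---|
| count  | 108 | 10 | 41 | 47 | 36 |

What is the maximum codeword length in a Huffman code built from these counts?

4

Merge the two lowest-weight nodes at each step:
P(10) + Q(36) → 46
T(41) + 46 → 87
W(47) + 87 → 134
U(108) + 134 → 242
The first pair merged (P, Q) ends up deepest, at depth 4.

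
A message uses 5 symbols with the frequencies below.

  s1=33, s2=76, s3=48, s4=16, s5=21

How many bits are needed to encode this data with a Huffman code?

419

Greedily combine the two least-frequent nodes:
s4(16) + s5(21) → 37
s1(33) + 37 → 70
s3(48) + 70 → 118
s2(76) + 118 → 194
Total encoded bits = sum of merged weights = 37 + 70 + 118 + 194 = 419.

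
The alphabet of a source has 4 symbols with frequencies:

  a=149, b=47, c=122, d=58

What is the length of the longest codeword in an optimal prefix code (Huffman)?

Merge the two lowest-weight nodes at each step:
b(47) + d(58) → 105
105 + c(122) → 227
a(149) + 227 → 376
The rarest symbols sit at the bottom; the longest codeword is 3 bits.

3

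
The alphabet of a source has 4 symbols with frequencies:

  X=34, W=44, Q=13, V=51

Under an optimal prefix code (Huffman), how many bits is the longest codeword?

3

Merge the two lowest-weight nodes at each step:
merge Q(13) and X(34): 47
merge W(44) and 47: 91
merge V(51) and 91: 142
The rarest symbols sit at the bottom; the longest codeword is 3 bits.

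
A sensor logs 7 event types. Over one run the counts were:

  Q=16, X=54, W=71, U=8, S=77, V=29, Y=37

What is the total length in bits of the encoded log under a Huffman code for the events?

Greedily combine the two least-frequent nodes:
U(8) + Q(16) → 24
24 + V(29) → 53
Y(37) + 53 → 90
X(54) + W(71) → 125
S(77) + 90 → 167
125 + 167 → 292
Total encoded bits = sum of merged weights = 24 + 53 + 90 + 125 + 167 + 292 = 751.

751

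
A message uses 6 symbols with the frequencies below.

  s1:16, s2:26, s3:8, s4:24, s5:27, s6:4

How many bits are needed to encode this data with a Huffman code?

250

Greedily combine the two least-frequent nodes:
s6(4) + s3(8) → 12
12 + s1(16) → 28
s4(24) + s2(26) → 50
s5(27) + 28 → 55
50 + 55 → 105
The encoded length is the sum of every internal node's weight: 12 + 28 + 50 + 55 + 105 = 250 bits.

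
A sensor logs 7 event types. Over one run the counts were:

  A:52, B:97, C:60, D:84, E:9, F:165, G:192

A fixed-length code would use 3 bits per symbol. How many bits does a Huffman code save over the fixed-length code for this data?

Fixed-length: 3 bits × 659 symbols = 1977 bits.
Huffman merges:
merge E(9) and A(52): 61
merge C(60) and 61: 121
merge D(84) and B(97): 181
merge 121 and F(165): 286
merge 181 and G(192): 373
merge 286 and 373: 659
Huffman total = 61 + 121 + 181 + 286 + 373 + 659 = 1681 bits.
Saving = 1977 − 1681 = 296 bits.

296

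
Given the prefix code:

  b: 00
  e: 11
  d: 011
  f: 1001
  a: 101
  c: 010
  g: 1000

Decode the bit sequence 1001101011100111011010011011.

fadfedcdd

Read left to right; each codeword is recognised as soon as it completes (prefix code):
  1001→f | 101→a | 011→d | 1001→f | 11→e | 011→d | 010→c | 011→d | 011→d
Decoded message: fadfedcdd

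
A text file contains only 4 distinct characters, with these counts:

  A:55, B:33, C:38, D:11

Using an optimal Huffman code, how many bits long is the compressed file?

263

Build the Huffman tree bottom-up:
combine D(11), B(33) → 44
combine C(38), 44 → 82
combine A(55), 82 → 137
The encoded length is the sum of every internal node's weight: 44 + 82 + 137 = 263 bits.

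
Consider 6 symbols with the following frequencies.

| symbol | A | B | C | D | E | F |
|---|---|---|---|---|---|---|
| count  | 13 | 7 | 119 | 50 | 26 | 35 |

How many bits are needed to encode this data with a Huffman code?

528

Greedily combine the two least-frequent nodes:
combine B(7), A(13) → 20
combine 20, E(26) → 46
combine F(35), 46 → 81
combine D(50), 81 → 131
combine C(119), 131 → 250
The encoded length is the sum of every internal node's weight: 20 + 46 + 81 + 131 + 250 = 528 bits.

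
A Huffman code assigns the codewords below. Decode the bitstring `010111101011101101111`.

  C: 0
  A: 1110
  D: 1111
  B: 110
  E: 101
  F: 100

CEAEBBD

Read left to right; each codeword is recognised as soon as it completes (prefix code):
  0→C | 101→E | 1110→A | 101→E | 110→B | 110→B | 1111→D
Decoded message: CEAEBBD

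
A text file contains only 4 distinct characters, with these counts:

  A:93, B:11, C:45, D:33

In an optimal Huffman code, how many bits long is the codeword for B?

3

Build the tree from the bottom:
merge B(11) and D(33): 44
merge 44 and C(45): 89
merge 89 and A(93): 182
B's leaf is at depth 3, giving a 3-bit codeword.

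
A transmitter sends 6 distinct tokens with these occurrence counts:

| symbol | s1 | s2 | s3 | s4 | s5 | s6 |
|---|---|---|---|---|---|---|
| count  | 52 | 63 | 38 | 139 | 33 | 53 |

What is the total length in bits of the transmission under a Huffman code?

Build the Huffman tree bottom-up:
merge s5(33) and s3(38): 71
merge s1(52) and s6(53): 105
merge s2(63) and 71: 134
merge 105 and 134: 239
merge s4(139) and 239: 378
The encoded length is the sum of every internal node's weight: 71 + 105 + 134 + 239 + 378 = 927 bits.

927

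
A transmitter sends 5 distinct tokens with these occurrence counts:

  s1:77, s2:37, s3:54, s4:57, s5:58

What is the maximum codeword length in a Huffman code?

Merge the two lowest-weight nodes at each step:
combine s2(37), s3(54) → 91
combine s4(57), s5(58) → 115
combine s1(77), 91 → 168
combine 115, 168 → 283
The rarest symbols sit at the bottom; the longest codeword is 3 bits.

3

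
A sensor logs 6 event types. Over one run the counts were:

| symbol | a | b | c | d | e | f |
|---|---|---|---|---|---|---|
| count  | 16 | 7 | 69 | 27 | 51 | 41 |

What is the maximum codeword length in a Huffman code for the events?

4

Merge the two lowest-weight nodes at each step:
combine b(7), a(16) → 23
combine 23, d(27) → 50
combine f(41), 50 → 91
combine e(51), c(69) → 120
combine 91, 120 → 211
Maximum depth reached is 4.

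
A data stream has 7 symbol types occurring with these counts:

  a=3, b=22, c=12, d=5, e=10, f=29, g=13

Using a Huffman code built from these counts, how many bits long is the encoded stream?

Greedily combine the two least-frequent nodes:
merge a(3) and d(5): 8
merge 8 and e(10): 18
merge c(12) and g(13): 25
merge 18 and b(22): 40
merge 25 and f(29): 54
merge 40 and 54: 94
Total encoded bits = sum of merged weights = 8 + 18 + 25 + 40 + 54 + 94 = 239.

239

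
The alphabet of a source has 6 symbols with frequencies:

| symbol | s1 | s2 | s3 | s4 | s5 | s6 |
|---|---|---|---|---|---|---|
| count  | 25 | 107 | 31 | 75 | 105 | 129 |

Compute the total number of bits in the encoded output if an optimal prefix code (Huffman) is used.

Greedily combine the two least-frequent nodes:
merge s1(25) and s3(31): 56
merge 56 and s4(75): 131
merge s5(105) and s2(107): 212
merge s6(129) and 131: 260
merge 212 and 260: 472
Each symbol's bit-cost is frequency × depth; summing gives 1131 bits (equivalently 56 + 131 + 212 + 260 + 472).

1131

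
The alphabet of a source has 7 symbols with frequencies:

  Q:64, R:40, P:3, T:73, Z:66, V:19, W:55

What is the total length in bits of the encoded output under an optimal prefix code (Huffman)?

841

Merge the two smallest weights repeatedly:
merge P(3) and V(19): 22
merge 22 and R(40): 62
merge W(55) and 62: 117
merge Q(64) and Z(66): 130
merge T(73) and 117: 190
merge 130 and 190: 320
Each symbol's bit-cost is frequency × depth; summing gives 841 bits (equivalently 22 + 62 + 117 + 130 + 190 + 320).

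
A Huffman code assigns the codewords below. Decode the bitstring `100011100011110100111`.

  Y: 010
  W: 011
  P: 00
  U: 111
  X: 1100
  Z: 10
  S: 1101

Read left to right; each codeword is recognised as soon as it completes (prefix code):
  10→Z | 00→P | 111→U | 00→P | 011→W | 1101→S | 00→P | 111→U
Decoded message: ZPUPWSPU

ZPUPWSPU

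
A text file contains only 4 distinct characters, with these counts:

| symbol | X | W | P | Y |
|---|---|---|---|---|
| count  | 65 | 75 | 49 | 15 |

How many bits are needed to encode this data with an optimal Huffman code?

Greedily combine the two least-frequent nodes:
merge Y(15) and P(49): 64
merge 64 and X(65): 129
merge W(75) and 129: 204
Each symbol's bit-cost is frequency × depth; summing gives 397 bits (equivalently 64 + 129 + 204).

397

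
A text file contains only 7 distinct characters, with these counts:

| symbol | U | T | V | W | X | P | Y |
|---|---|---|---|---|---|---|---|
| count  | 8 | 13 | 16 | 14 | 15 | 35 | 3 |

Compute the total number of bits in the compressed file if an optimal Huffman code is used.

Build the Huffman tree bottom-up:
combine Y(3), U(8) → 11
combine 11, T(13) → 24
combine W(14), X(15) → 29
combine V(16), 24 → 40
combine 29, P(35) → 64
combine 40, 64 → 104
Total encoded bits = sum of merged weights = 11 + 24 + 29 + 40 + 64 + 104 = 272.

272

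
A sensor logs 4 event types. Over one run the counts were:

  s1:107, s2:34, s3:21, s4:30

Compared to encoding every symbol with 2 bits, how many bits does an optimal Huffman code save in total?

56

Fixed-length: 2 bits × 192 symbols = 384 bits.
Huffman merges:
merge s3(21) and s4(30): 51
merge s2(34) and 51: 85
merge 85 and s1(107): 192
Huffman total = 51 + 85 + 192 = 328 bits.
Saving = 384 − 328 = 56 bits.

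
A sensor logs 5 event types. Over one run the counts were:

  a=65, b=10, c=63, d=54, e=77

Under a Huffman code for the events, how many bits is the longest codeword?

3

Merge the two lowest-weight nodes at each step:
combine b(10), d(54) → 64
combine c(63), 64 → 127
combine a(65), e(77) → 142
combine 127, 142 → 269
The first pair merged (b, d) ends up deepest, at depth 3.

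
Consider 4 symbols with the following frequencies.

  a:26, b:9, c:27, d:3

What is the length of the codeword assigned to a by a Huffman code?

Build the tree from the bottom:
d(3) + b(9) → 12
12 + a(26) → 38
c(27) + 38 → 65
a's leaf is at depth 2, giving a 2-bit codeword.

2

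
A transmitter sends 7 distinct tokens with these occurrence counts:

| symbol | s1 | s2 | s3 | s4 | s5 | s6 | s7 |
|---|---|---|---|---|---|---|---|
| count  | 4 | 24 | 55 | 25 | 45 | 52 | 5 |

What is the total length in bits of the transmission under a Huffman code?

520

Greedily combine the two least-frequent nodes:
merge s1(4) and s7(5): 9
merge 9 and s2(24): 33
merge s4(25) and 33: 58
merge s5(45) and s6(52): 97
merge s3(55) and 58: 113
merge 97 and 113: 210
Total encoded bits = sum of merged weights = 9 + 33 + 58 + 97 + 113 + 210 = 520.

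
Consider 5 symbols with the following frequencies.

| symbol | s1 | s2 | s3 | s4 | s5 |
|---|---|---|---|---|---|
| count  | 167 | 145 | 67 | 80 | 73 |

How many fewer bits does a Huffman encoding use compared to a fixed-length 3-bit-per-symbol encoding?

392

Fixed-length: 3 bits × 532 symbols = 1596 bits.
Huffman merges:
s3(67) + s5(73) → 140
s4(80) + 140 → 220
s2(145) + s1(167) → 312
220 + 312 → 532
Huffman total = 140 + 220 + 312 + 532 = 1204 bits.
Saving = 1596 − 1204 = 392 bits.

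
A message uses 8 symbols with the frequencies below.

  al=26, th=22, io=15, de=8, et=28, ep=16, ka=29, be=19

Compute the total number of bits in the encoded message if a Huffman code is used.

483

Build the Huffman tree bottom-up:
combine de(8), io(15) → 23
combine ep(16), be(19) → 35
combine th(22), 23 → 45
combine al(26), et(28) → 54
combine ka(29), 35 → 64
combine 45, 54 → 99
combine 64, 99 → 163
Each symbol's bit-cost is frequency × depth; summing gives 483 bits (equivalently 23 + 35 + 45 + 54 + 64 + 99 + 163).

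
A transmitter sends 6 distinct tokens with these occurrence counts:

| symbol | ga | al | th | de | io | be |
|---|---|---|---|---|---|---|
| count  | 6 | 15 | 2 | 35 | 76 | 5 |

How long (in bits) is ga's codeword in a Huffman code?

Repeatedly merge the two smallest:
merge th(2) and be(5): 7
merge ga(6) and 7: 13
merge 13 and al(15): 28
merge 28 and de(35): 63
merge 63 and io(76): 139
ga sits 4 levels below the root, so its codeword is 4 bits.

4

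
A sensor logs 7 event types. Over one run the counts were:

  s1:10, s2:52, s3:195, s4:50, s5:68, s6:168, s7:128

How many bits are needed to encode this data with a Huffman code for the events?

1694

Greedily combine the two least-frequent nodes:
combine s1(10), s4(50) → 60
combine s2(52), 60 → 112
combine s5(68), 112 → 180
combine s7(128), s6(168) → 296
combine 180, s3(195) → 375
combine 296, 375 → 671
Each symbol's bit-cost is frequency × depth; summing gives 1694 bits (equivalently 60 + 112 + 180 + 296 + 375 + 671).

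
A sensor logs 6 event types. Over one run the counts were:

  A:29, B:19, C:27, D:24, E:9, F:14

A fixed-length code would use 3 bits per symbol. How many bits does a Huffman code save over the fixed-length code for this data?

Fixed-length: 3 bits × 122 symbols = 366 bits.
Huffman merges:
E(9) + F(14) → 23
B(19) + 23 → 42
D(24) + C(27) → 51
A(29) + 42 → 71
51 + 71 → 122
Huffman total = 23 + 42 + 51 + 71 + 122 = 309 bits.
Saving = 366 − 309 = 57 bits.

57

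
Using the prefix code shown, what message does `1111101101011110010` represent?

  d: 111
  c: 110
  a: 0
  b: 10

Read left to right; each codeword is recognised as soon as it completes (prefix code):
  111→d | 110→c | 110→c | 10→b | 111→d | 10→b | 0→a | 10→b
Decoded message: dccbdbab

dccbdbab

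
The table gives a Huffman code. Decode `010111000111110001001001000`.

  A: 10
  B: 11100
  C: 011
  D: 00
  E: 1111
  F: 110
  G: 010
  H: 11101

GBCBGGGD

Read left to right; each codeword is recognised as soon as it completes (prefix code):
  010→G | 11100→B | 011→C | 11100→B | 010→G | 010→G | 010→G | 00→D
Decoded message: GBCBGGGD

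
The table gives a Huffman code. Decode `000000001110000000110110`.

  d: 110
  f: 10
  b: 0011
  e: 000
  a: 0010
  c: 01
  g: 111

Read left to right; each codeword is recognised as soon as it completes (prefix code):
  000→e | 000→e | 0011→b | 10→f | 000→e | 000→e | 110→d | 110→d
Decoded message: eebfeedd

eebfeedd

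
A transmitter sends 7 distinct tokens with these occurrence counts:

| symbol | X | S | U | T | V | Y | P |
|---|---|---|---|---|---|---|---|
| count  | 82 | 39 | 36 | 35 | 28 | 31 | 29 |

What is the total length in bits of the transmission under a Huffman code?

758

Merge the two smallest weights repeatedly:
merge V(28) and P(29): 57
merge Y(31) and T(35): 66
merge U(36) and S(39): 75
merge 57 and 66: 123
merge 75 and X(82): 157
merge 123 and 157: 280
Each symbol's bit-cost is frequency × depth; summing gives 758 bits (equivalently 57 + 66 + 75 + 123 + 157 + 280).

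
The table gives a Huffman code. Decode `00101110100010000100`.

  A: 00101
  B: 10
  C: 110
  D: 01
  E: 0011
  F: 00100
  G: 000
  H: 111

Read left to right; each codeword is recognised as soon as it completes (prefix code):
  00101→A | 110→C | 10→B | 00100→F | 00100→F
Decoded message: ACBFF

ACBFF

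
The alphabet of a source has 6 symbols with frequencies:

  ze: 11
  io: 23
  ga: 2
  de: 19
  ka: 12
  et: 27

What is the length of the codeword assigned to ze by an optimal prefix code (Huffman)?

4

Huffman merges, smallest pair first:
merge ga(2) and ze(11): 13
merge ka(12) and 13: 25
merge de(19) and io(23): 42
merge 25 and et(27): 52
merge 42 and 52: 94
ze sits 4 levels below the root, so its codeword is 4 bits.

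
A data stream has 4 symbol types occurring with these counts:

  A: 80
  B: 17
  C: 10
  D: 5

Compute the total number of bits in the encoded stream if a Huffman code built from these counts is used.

Merge the two smallest weights repeatedly:
merge D(5) and C(10): 15
merge 15 and B(17): 32
merge 32 and A(80): 112
The encoded length is the sum of every internal node's weight: 15 + 32 + 112 = 159 bits.

159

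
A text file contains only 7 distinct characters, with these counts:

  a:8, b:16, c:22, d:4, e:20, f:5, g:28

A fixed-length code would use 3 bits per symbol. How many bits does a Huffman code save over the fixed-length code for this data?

Fixed-length: 3 bits × 103 symbols = 309 bits.
Huffman merges:
merge d(4) and f(5): 9
merge a(8) and 9: 17
merge b(16) and 17: 33
merge e(20) and c(22): 42
merge g(28) and 33: 61
merge 42 and 61: 103
Huffman total = 9 + 17 + 33 + 42 + 61 + 103 = 265 bits.
Saving = 309 − 265 = 44 bits.

44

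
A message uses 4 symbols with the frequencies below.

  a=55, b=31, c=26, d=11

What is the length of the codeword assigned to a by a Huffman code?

Build the tree from the bottom:
merge d(11) and c(26): 37
merge b(31) and 37: 68
merge a(55) and 68: 123
a sits one level below the root: a 1-bit codeword.

1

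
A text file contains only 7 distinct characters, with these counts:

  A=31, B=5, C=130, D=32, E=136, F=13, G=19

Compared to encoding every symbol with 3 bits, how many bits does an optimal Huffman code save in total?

Fixed-length: 3 bits × 366 symbols = 1098 bits.
Huffman merges:
merge B(5) and F(13): 18
merge 18 and G(19): 37
merge A(31) and D(32): 63
merge 37 and 63: 100
merge 100 and C(130): 230
merge E(136) and 230: 366
Huffman total = 18 + 37 + 63 + 100 + 230 + 366 = 814 bits.
Saving = 1098 − 814 = 284 bits.

284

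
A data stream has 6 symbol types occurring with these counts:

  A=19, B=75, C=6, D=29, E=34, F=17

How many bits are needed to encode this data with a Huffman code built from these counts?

413

Merge the two smallest weights repeatedly:
C(6) + F(17) → 23
A(19) + 23 → 42
D(29) + E(34) → 63
42 + 63 → 105
B(75) + 105 → 180
Each symbol's bit-cost is frequency × depth; summing gives 413 bits (equivalently 23 + 42 + 63 + 105 + 180).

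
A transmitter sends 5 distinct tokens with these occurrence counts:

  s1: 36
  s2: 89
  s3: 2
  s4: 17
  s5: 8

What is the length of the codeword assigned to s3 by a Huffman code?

4

Repeatedly merge the two smallest:
s3(2) + s5(8) → 10
10 + s4(17) → 27
27 + s1(36) → 63
63 + s2(89) → 152
s3's leaf is at depth 4, giving a 4-bit codeword.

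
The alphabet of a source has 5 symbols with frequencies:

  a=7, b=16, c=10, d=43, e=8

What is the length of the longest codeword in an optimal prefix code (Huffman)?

Merge the two lowest-weight nodes at each step:
combine a(7), e(8) → 15
combine c(10), 15 → 25
combine b(16), 25 → 41
combine 41, d(43) → 84
Maximum depth reached is 4.

4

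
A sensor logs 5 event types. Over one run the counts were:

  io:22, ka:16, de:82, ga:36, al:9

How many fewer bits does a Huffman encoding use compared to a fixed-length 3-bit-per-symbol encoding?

175

Fixed-length: 3 bits × 165 symbols = 495 bits.
Huffman merges:
combine al(9), ka(16) → 25
combine io(22), 25 → 47
combine ga(36), 47 → 83
combine de(82), 83 → 165
Huffman total = 25 + 47 + 83 + 165 = 320 bits.
Saving = 495 − 320 = 175 bits.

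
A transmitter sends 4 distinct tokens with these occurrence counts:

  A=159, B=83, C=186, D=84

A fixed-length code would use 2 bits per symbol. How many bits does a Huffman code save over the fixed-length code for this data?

19

Fixed-length: 2 bits × 512 symbols = 1024 bits.
Huffman merges:
combine B(83), D(84) → 167
combine A(159), 167 → 326
combine C(186), 326 → 512
Huffman total = 167 + 326 + 512 = 1005 bits.
Saving = 1024 − 1005 = 19 bits.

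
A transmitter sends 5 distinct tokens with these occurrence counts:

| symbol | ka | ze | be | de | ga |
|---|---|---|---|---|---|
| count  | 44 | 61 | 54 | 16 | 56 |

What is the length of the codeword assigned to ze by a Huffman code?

Repeatedly merge the two smallest:
merge de(16) and ka(44): 60
merge be(54) and ga(56): 110
merge 60 and ze(61): 121
merge 110 and 121: 231
The subtree containing ze is merged 2 times, so code length = 2.

2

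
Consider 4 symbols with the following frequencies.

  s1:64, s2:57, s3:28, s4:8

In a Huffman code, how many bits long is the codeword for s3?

3

Build the tree from the bottom:
merge s4(8) and s3(28): 36
merge 36 and s2(57): 93
merge s1(64) and 93: 157
The subtree containing s3 is merged 3 times, so code length = 3.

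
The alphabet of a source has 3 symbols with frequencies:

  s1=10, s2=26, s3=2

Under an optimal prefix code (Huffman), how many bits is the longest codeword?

Merge the two lowest-weight nodes at each step:
s3(2) + s1(10) → 12
12 + s2(26) → 38
The rarest symbols sit at the bottom; the longest codeword is 2 bits.

2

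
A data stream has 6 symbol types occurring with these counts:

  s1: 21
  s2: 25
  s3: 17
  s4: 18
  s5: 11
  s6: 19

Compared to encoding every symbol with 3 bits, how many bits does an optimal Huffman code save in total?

Fixed-length: 3 bits × 111 symbols = 333 bits.
Huffman merges:
merge s5(11) and s3(17): 28
merge s4(18) and s6(19): 37
merge s1(21) and s2(25): 46
merge 28 and 37: 65
merge 46 and 65: 111
Huffman total = 28 + 37 + 46 + 65 + 111 = 287 bits.
Saving = 333 − 287 = 46 bits.

46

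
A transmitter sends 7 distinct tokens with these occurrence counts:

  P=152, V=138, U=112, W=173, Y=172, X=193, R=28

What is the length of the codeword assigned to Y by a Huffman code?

3

Huffman merges, smallest pair first:
R(28) + U(112) → 140
V(138) + 140 → 278
P(152) + Y(172) → 324
W(173) + X(193) → 366
278 + 324 → 602
366 + 602 → 968
Y sits 3 levels below the root, so its codeword is 3 bits.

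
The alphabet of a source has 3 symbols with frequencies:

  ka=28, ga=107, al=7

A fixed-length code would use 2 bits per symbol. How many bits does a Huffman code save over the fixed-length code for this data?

107

Fixed-length: 2 bits × 142 symbols = 284 bits.
Huffman merges:
merge al(7) and ka(28): 35
merge 35 and ga(107): 142
Huffman total = 35 + 142 = 177 bits.
Saving = 284 − 177 = 107 bits.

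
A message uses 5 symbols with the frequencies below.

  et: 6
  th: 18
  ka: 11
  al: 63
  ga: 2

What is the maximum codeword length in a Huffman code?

Merge the two lowest-weight nodes at each step:
ga(2) + et(6) → 8
8 + ka(11) → 19
th(18) + 19 → 37
37 + al(63) → 100
Maximum depth reached is 4.

4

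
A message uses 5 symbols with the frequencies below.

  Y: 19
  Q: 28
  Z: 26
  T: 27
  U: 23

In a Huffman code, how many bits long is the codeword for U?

3

Huffman merges, smallest pair first:
Y(19) + U(23) → 42
Z(26) + T(27) → 53
Q(28) + 42 → 70
53 + 70 → 123
U's leaf is at depth 3, giving a 3-bit codeword.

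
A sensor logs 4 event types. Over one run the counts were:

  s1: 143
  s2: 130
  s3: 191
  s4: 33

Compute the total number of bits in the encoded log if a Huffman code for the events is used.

966

Merge the two smallest weights repeatedly:
merge s4(33) and s2(130): 163
merge s1(143) and 163: 306
merge s3(191) and 306: 497
Total encoded bits = sum of merged weights = 163 + 306 + 497 = 966.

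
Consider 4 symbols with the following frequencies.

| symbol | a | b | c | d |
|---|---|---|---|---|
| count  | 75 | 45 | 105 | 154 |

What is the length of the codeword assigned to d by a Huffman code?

Build the tree from the bottom:
merge b(45) and a(75): 120
merge c(105) and 120: 225
merge d(154) and 225: 379
d is a child of the root — depth 1, so its codeword is a single bit.

1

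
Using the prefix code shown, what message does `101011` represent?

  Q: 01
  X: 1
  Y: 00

Read left to right; each codeword is recognised as soon as it completes (prefix code):
  1→X | 01→Q | 01→Q | 1→X
Decoded message: XQQX

XQQX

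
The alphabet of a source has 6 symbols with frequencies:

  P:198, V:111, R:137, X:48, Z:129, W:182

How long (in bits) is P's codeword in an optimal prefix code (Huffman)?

Repeatedly merge the two smallest:
combine X(48), V(111) → 159
combine Z(129), R(137) → 266
combine 159, W(182) → 341
combine P(198), 266 → 464
combine 341, 464 → 805
P sits 2 levels below the root, so its codeword is 2 bits.

2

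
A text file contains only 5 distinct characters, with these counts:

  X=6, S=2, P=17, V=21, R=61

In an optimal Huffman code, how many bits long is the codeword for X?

4

Huffman merges, smallest pair first:
S(2) + X(6) → 8
8 + P(17) → 25
V(21) + 25 → 46
46 + R(61) → 107
The subtree containing X is merged 4 times, so code length = 4.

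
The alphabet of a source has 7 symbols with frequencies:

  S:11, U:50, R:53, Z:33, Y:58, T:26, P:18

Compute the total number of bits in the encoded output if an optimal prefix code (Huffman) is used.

Build the Huffman tree bottom-up:
S(11) + P(18) → 29
T(26) + 29 → 55
Z(33) + U(50) → 83
R(53) + 55 → 108
Y(58) + 83 → 141
108 + 141 → 249
Total encoded bits = sum of merged weights = 29 + 55 + 83 + 108 + 141 + 249 = 665.

665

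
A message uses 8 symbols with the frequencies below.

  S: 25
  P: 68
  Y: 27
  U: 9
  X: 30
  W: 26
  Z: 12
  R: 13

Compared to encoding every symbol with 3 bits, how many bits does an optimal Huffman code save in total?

47

Fixed-length: 3 bits × 210 symbols = 630 bits.
Huffman merges:
U(9) + Z(12) → 21
R(13) + 21 → 34
S(25) + W(26) → 51
Y(27) + X(30) → 57
34 + 51 → 85
57 + P(68) → 125
85 + 125 → 210
Huffman total = 21 + 34 + 51 + 57 + 85 + 125 + 210 = 583 bits.
Saving = 630 − 583 = 47 bits.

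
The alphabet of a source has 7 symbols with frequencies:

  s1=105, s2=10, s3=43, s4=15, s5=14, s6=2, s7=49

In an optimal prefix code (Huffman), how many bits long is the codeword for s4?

4

Huffman merges, smallest pair first:
s6(2) + s2(10) → 12
12 + s5(14) → 26
s4(15) + 26 → 41
41 + s3(43) → 84
s7(49) + 84 → 133
s1(105) + 133 → 238
The subtree containing s4 is merged 4 times, so code length = 4.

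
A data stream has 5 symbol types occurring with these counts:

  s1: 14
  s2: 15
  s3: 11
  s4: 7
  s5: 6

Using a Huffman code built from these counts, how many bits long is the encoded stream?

119

Greedily combine the two least-frequent nodes:
s5(6) + s4(7) → 13
s3(11) + 13 → 24
s1(14) + s2(15) → 29
24 + 29 → 53
Each symbol's bit-cost is frequency × depth; summing gives 119 bits (equivalently 13 + 24 + 29 + 53).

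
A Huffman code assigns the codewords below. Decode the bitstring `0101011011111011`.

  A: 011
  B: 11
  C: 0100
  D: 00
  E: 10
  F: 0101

FAABEB

Read left to right; each codeword is recognised as soon as it completes (prefix code):
  0101→F | 011→A | 011→A | 11→B | 10→E | 11→B
Decoded message: FAABEB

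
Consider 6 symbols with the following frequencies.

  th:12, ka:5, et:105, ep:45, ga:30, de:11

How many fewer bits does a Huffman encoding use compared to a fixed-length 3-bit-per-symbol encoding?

211

Fixed-length: 3 bits × 208 symbols = 624 bits.
Huffman merges:
ka(5) + de(11) → 16
th(12) + 16 → 28
28 + ga(30) → 58
ep(45) + 58 → 103
103 + et(105) → 208
Huffman total = 16 + 28 + 58 + 103 + 208 = 413 bits.
Saving = 624 − 413 = 211 bits.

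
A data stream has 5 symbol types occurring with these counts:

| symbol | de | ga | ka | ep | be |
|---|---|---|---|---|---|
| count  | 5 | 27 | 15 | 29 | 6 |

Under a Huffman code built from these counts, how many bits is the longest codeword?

Merge the two lowest-weight nodes at each step:
de(5) + be(6) → 11
11 + ka(15) → 26
26 + ga(27) → 53
ep(29) + 53 → 82
The first pair merged (de, be) ends up deepest, at depth 4.

4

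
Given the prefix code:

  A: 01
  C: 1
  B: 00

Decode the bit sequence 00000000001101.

Read left to right; each codeword is recognised as soon as it completes (prefix code):
  00→B | 00→B | 00→B | 00→B | 00→B | 1→C | 1→C | 01→A
Decoded message: BBBBBCCA

BBBBBCCA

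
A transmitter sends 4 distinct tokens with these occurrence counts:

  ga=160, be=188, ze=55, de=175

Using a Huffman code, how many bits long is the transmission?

Build the Huffman tree bottom-up:
merge ze(55) and ga(160): 215
merge de(175) and be(188): 363
merge 215 and 363: 578
Each symbol's bit-cost is frequency × depth; summing gives 1156 bits (equivalently 215 + 363 + 578).

1156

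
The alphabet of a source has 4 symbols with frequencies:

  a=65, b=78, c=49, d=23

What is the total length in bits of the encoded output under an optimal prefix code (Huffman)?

Build the Huffman tree bottom-up:
combine d(23), c(49) → 72
combine a(65), 72 → 137
combine b(78), 137 → 215
The encoded length is the sum of every internal node's weight: 72 + 137 + 215 = 424 bits.

424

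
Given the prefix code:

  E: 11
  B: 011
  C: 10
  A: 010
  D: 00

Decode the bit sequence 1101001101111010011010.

Read left to right; each codeword is recognised as soon as it completes (prefix code):
  11→E | 010→A | 011→B | 011→B | 11→E | 010→A | 011→B | 010→A
Decoded message: EABBEABA

EABBEABA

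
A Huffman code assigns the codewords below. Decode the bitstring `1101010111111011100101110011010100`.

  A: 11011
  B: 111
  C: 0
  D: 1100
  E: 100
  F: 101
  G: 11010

GFBAEFDGE

Read left to right; each codeword is recognised as soon as it completes (prefix code):
  11010→G | 101→F | 111→B | 11011→A | 100→E | 101→F | 1100→D | 11010→G | 100→E
Decoded message: GFBAEFDGE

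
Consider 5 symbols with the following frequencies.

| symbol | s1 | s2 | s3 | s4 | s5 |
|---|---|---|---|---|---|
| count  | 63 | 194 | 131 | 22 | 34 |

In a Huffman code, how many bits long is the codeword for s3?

Huffman merges, smallest pair first:
merge s4(22) and s5(34): 56
merge 56 and s1(63): 119
merge 119 and s3(131): 250
merge s2(194) and 250: 444
s3 sits 2 levels below the root, so its codeword is 2 bits.

2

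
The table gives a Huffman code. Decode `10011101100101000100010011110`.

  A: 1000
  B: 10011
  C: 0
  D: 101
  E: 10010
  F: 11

BDEAABFC

Read left to right; each codeword is recognised as soon as it completes (prefix code):
  10011→B | 101→D | 10010→E | 1000→A | 1000→A | 10011→B | 11→F | 0→C
Decoded message: BDEAABFC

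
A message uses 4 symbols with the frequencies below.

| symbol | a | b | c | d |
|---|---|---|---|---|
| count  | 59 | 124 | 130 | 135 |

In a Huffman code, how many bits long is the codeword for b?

Huffman merges, smallest pair first:
merge a(59) and b(124): 183
merge c(130) and d(135): 265
merge 183 and 265: 448
b's leaf is at depth 2, giving a 2-bit codeword.

2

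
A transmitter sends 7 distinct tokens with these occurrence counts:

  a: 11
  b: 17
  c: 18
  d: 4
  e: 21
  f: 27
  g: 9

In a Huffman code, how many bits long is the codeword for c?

Build the tree from the bottom:
d(4) + g(9) → 13
a(11) + 13 → 24
b(17) + c(18) → 35
e(21) + 24 → 45
f(27) + 35 → 62
45 + 62 → 107
c sits 3 levels below the root, so its codeword is 3 bits.

3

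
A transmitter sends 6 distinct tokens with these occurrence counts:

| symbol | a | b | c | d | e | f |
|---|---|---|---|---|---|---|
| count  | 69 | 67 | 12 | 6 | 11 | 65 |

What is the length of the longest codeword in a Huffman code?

Merge the two lowest-weight nodes at each step:
combine d(6), e(11) → 17
combine c(12), 17 → 29
combine 29, f(65) → 94
combine b(67), a(69) → 136
combine 94, 136 → 230
The first pair merged (d, e) ends up deepest, at depth 4.

4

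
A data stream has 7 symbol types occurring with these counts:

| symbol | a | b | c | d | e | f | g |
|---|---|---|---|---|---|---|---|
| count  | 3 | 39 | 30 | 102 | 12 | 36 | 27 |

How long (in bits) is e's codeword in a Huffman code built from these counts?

Huffman merges, smallest pair first:
combine a(3), e(12) → 15
combine 15, g(27) → 42
combine c(30), f(36) → 66
combine b(39), 42 → 81
combine 66, 81 → 147
combine d(102), 147 → 249
e's leaf is at depth 5, giving a 5-bit codeword.

5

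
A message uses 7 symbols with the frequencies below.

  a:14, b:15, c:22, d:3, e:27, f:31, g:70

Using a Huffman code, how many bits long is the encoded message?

Greedily combine the two least-frequent nodes:
combine d(3), a(14) → 17
combine b(15), 17 → 32
combine c(22), e(27) → 49
combine f(31), 32 → 63
combine 49, 63 → 112
combine g(70), 112 → 182
The encoded length is the sum of every internal node's weight: 17 + 32 + 49 + 63 + 112 + 182 = 455 bits.

455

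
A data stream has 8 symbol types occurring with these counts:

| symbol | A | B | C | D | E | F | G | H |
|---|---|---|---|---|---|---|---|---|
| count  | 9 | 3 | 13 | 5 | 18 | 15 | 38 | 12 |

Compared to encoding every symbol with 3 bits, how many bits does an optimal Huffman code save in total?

Fixed-length: 3 bits × 113 symbols = 339 bits.
Huffman merges:
merge B(3) and D(5): 8
merge 8 and A(9): 17
merge H(12) and C(13): 25
merge F(15) and 17: 32
merge E(18) and 25: 43
merge 32 and G(38): 70
merge 43 and 70: 113
Huffman total = 8 + 17 + 25 + 32 + 43 + 70 + 113 = 308 bits.
Saving = 339 − 308 = 31 bits.

31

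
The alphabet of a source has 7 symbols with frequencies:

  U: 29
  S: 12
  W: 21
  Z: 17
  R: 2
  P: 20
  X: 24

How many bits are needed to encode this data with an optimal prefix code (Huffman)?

Merge the two smallest weights repeatedly:
combine R(2), S(12) → 14
combine 14, Z(17) → 31
combine P(20), W(21) → 41
combine X(24), U(29) → 53
combine 31, 41 → 72
combine 53, 72 → 125
Total encoded bits = sum of merged weights = 14 + 31 + 41 + 53 + 72 + 125 = 336.

336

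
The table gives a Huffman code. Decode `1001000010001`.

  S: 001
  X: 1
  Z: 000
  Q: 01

XSZQZX

Read left to right; each codeword is recognised as soon as it completes (prefix code):
  1→X | 001→S | 000→Z | 01→Q | 000→Z | 1→X
Decoded message: XSZQZX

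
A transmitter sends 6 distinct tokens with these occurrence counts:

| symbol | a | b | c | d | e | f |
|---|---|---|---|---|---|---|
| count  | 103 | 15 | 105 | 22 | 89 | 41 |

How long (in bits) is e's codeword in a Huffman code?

Build the tree from the bottom:
merge b(15) and d(22): 37
merge 37 and f(41): 78
merge 78 and e(89): 167
merge a(103) and c(105): 208
merge 167 and 208: 375
e's leaf is at depth 2, giving a 2-bit codeword.

2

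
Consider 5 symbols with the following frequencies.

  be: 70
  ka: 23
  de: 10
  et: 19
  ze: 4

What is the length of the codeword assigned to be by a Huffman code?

Build the tree from the bottom:
combine ze(4), de(10) → 14
combine 14, et(19) → 33
combine ka(23), 33 → 56
combine 56, be(70) → 126
be sits one level below the root: a 1-bit codeword.

1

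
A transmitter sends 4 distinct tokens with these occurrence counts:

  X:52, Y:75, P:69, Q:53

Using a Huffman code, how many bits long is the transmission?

498

Greedily combine the two least-frequent nodes:
merge X(52) and Q(53): 105
merge P(69) and Y(75): 144
merge 105 and 144: 249
Each symbol's bit-cost is frequency × depth; summing gives 498 bits (equivalently 105 + 144 + 249).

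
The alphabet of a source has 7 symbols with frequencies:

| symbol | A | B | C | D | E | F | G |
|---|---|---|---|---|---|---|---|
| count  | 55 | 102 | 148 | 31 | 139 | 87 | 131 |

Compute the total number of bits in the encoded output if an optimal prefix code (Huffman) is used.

1878

Build the Huffman tree bottom-up:
D(31) + A(55) → 86
86 + F(87) → 173
B(102) + G(131) → 233
E(139) + C(148) → 287
173 + 233 → 406
287 + 406 → 693
The encoded length is the sum of every internal node's weight: 86 + 173 + 233 + 287 + 406 + 693 = 1878 bits.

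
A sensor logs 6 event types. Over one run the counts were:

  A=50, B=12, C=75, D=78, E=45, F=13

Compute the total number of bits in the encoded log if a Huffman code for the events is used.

641

Merge the two smallest weights repeatedly:
combine B(12), F(13) → 25
combine 25, E(45) → 70
combine A(50), 70 → 120
combine C(75), D(78) → 153
combine 120, 153 → 273
Each symbol's bit-cost is frequency × depth; summing gives 641 bits (equivalently 25 + 70 + 120 + 153 + 273).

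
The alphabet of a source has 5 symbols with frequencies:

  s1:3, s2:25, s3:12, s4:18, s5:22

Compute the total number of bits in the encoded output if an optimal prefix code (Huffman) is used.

Greedily combine the two least-frequent nodes:
merge s1(3) and s3(12): 15
merge 15 and s4(18): 33
merge s5(22) and s2(25): 47
merge 33 and 47: 80
The encoded length is the sum of every internal node's weight: 15 + 33 + 47 + 80 = 175 bits.

175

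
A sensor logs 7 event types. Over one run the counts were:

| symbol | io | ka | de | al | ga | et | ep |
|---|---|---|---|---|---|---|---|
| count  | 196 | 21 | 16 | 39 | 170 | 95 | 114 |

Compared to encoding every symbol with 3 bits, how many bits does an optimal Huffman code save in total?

367

Fixed-length: 3 bits × 651 symbols = 1953 bits.
Huffman merges:
de(16) + ka(21) → 37
37 + al(39) → 76
76 + et(95) → 171
ep(114) + ga(170) → 284
171 + io(196) → 367
284 + 367 → 651
Huffman total = 37 + 76 + 171 + 284 + 367 + 651 = 1586 bits.
Saving = 1953 − 1586 = 367 bits.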